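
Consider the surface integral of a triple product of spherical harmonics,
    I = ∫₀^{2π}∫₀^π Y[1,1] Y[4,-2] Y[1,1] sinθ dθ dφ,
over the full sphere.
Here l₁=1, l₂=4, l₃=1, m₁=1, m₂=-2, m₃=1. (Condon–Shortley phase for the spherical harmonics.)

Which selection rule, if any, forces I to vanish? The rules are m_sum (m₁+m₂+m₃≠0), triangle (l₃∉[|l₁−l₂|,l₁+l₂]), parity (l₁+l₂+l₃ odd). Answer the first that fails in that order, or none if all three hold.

triangle

azimuthal sum: 1 − 2 + 1 = 0  ✓
3 ≤ 1 ≤ 5 (triangle on l)  ✗
L = 1 + 4 + 1 = 6 (even)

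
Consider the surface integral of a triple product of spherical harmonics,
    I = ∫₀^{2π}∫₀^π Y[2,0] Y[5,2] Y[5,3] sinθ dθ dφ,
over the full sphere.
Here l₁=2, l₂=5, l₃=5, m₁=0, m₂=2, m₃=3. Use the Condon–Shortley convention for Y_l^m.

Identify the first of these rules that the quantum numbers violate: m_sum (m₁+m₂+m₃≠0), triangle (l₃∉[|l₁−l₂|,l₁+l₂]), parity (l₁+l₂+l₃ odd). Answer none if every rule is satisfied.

m₁+m₂+m₃ = 0 + 2 + 3 = 5  ✗
triangle: |2−5|=3 ≤ l₃=5 ≤ 2+5=7
parity: l₁+l₂+l₃ = 12 is even

m_sum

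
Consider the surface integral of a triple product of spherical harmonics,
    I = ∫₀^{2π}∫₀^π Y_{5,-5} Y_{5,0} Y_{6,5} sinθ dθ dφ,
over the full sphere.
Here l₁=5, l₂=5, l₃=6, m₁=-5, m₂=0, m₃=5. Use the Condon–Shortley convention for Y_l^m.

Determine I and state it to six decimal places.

Checks pass: Σm=0; 16 even; l₃=6∈[0,10].
(2·5+1)(2·5+1)(2·6+1) = 1573
Δ: 4! 6! 6! / 17! → 1/28588560
sum: t=0:+1/345600 t=1:−1/13824 t=2:+1/5184 t=3:−1/13824 t=4:+1/345600 = 7/129600
3j²(5 5 6; 0 0 0) = Δ·Π!·Σ² = 80/7293  (sign +1)
sum: t=4:+1/2073600 = 1/2073600
3j²(5 5 6; -5 0 5) = Δ·Π!·Σ² = 15/884  (sign -1)
combine: 4πI² = 1573·80/7293·15/884 = 1100/3757
take √, sign -1: I = -0.15264086

-0.152641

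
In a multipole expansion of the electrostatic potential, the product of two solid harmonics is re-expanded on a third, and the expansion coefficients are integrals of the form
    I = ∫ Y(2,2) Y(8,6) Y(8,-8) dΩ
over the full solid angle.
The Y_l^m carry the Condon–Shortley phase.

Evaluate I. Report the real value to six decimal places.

-0.059388

Checks pass: Σm=0; 18 even; l₃=8∈[6,10].
(2·2+1)(2·8+1)(2·8+1) = 1445
Δ: 2! 2! 14! / 19! → 1/348840
sum: t=0:+1/116121600 t=1:−1/25401600 t=2:+1/116121600 = -1/45158400
3j²(2 8 8; 0 0 0) = Δ·Π!·Σ² = 24/1615  (sign -1)
sum: t=0:+1/348713164800 = 1/348713164800
3j²(2 8 8; 2 6 -8) = Δ·Π!·Σ² = 2/969  (sign +1)
combine: 4πI² = 1445·24/1615·2/969 = 16/361
take √, sign -1: I = -0.05938838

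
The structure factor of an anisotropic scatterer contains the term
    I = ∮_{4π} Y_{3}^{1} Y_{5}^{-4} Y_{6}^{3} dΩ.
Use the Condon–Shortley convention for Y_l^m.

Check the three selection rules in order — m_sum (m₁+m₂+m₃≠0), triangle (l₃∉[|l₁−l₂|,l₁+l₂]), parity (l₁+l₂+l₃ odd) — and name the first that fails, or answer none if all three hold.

none

Σmᵢ = 0  ✓
l₃∈[|l₁−l₂|,l₁+l₂]=[2,8], have l₃=6  ✓
Σlᵢ = 14 ⇒ even  ✓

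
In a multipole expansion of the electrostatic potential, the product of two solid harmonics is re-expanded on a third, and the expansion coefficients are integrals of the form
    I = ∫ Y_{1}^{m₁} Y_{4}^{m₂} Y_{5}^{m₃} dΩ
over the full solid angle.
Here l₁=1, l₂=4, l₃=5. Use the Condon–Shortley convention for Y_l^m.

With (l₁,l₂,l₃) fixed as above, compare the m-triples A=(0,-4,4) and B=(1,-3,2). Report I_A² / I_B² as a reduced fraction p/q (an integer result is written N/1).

Shared (l₁,l₂,l₃)=(1,4,5): N and (l;000)² cancel in I_A²/I_B².
A: Δ = 0!·2!·8!/11! = 1/495; Racah Σ t=0..0: t=0:+1/40320 = 1/40320; ⇒ 3j(1 4 5; 0 -4 4)² = 1/55, sgn -1
B: Δ = 0!·2!·8!/11! = 1/495; Racah Σ t=0..0: t=0:+1/10080 = 1/10080; ⇒ 3j(1 4 5; 1 -3 2)² = 1/165, sgn -1
I_A²/I_B² = (1/55)/(1/165) = 3/1

3/1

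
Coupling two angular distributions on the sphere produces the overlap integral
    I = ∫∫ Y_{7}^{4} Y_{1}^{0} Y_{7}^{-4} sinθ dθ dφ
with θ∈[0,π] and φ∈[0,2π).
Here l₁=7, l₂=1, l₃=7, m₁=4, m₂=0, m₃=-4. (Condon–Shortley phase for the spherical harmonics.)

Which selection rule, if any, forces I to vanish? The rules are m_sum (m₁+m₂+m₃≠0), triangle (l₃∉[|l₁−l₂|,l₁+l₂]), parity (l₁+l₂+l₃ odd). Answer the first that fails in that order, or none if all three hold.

parity

m₁+m₂+m₃ = 4 + 0 − 4 = 0  ✓
triangle: |7−1|=6 ≤ l₃=7 ≤ 7+1=8  ✓
parity: l₁+l₂+l₃ = 15 is odd  ✗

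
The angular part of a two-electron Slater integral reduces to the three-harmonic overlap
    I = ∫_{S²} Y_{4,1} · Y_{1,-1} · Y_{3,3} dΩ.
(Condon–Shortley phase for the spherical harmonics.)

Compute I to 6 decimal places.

Σmᵢ = 3 ≠ 0, so the φ-integral vanishes; I = 0

0.000000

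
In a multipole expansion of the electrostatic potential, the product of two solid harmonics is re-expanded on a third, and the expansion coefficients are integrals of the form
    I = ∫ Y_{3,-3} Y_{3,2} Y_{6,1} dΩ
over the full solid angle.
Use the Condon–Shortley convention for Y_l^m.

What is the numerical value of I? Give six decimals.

Checks pass: Σm=0; 12 even; l₃=6∈[0,6].
(2·3+1)(2·3+1)(2·6+1) = 637
Δ: 0! 6! 6! / 13! → 1/12012
sum: t=0:+1/1296 = 1/1296
3j²(3 3 6; 0 0 0) = Δ·Π!·Σ² = 100/3003  (sign +1)
sum: t=0:+1/86400 = 1/86400
3j²(3 3 6; -3 2 1) = Δ·Π!·Σ² = 1/1716  (sign -1)
combine: 4πI² = 637·100/3003·1/1716 = 175/14157
take √, sign -1: I = -0.03136379

-0.031364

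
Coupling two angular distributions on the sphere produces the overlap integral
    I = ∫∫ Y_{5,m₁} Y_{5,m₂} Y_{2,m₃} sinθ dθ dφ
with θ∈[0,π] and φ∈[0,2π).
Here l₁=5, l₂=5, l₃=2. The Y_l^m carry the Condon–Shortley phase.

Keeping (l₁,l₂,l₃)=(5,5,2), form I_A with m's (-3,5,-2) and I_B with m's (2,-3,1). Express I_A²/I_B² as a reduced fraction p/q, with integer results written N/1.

Shared (l₁,l₂,l₃)=(5,5,2): N and (l;000)² cancel in I_A²/I_B².
A: Δ = 8!·2!·2!/13! = 1/38610; Racah Σ t=8..8: t=8:+1/161280 = 1/161280; ⇒ 3j(5 5 2; -3 5 -2)² = 1/143, sgn +1
B: Δ = 8!·2!·2!/13! = 1/38610; Racah Σ t=1..2: t=1:−1/10080 t=2:+1/2880 = 1/4032; ⇒ 3j(5 5 2; 2 -3 1)² = 10/429, sgn -1
I_A²/I_B² = (1/143)/(10/429) = 3/10

3/10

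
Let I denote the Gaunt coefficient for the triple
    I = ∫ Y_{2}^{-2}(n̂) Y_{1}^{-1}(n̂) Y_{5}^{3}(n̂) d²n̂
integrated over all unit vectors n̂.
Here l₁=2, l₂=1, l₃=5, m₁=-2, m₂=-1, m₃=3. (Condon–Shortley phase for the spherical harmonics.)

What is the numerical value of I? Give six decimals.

triangle: need 1≤l₃≤3, have 5; I=0

0.000000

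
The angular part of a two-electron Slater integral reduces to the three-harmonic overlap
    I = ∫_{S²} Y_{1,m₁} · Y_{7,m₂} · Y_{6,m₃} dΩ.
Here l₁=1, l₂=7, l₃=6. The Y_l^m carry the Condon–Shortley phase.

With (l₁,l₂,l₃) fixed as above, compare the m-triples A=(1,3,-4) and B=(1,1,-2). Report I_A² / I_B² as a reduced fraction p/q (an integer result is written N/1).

Same 1,7,6: normalisation and zero-m 3j drop out of the ratio.
A: Δ: 2! 0! 12! / 15! → 1/1365; sum: t=0:+1/14515200 = 1/14515200; 3j²(1 7 6; 1 3 -4) = Δ·Π!·Σ² = 2/455  (sign +1)
B: Δ: 2! 0! 12! / 15! → 1/1365; sum: t=0:+1/1935360 = 1/1935360; 3j²(1 7 6; 1 1 -2) = Δ·Π!·Σ² = 1/91  (sign +1)
I_A²/I_B² = (2/455)/(1/91) = 2/5

2/5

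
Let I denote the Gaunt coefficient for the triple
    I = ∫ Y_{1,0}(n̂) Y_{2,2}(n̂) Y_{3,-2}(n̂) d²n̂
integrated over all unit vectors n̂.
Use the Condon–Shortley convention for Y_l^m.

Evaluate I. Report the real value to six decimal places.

m-sum 0 ✓  L=6 even ✓  1≤3≤3 ✓
Π(2lᵢ+1) = 3×5×7 = 105
triangle coeff Δ(1,2,3) = 1/105
Σ_t [0,0]: t=0:+1/4 = 1/4
(3j)²=3/35 [(1 2 3; 0 0 0)], sign=-1
Σ_t [0,0]: t=0:+1/24 = 1/24
(3j)²=1/21 [(1 2 3; 0 2 -2)], sign=-1
⇒ 4πI² = 3/7
I = (+1)√(3/7/(4π)) = 0.18467439

0.184674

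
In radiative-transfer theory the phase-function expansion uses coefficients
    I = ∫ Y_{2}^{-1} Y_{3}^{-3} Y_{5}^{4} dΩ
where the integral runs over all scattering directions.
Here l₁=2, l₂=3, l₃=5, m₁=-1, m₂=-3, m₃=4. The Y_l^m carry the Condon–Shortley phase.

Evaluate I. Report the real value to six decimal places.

0.219610

m-sum 0 ✓  L=10 even ✓  1≤5≤5 ✓
Π(2lᵢ+1) = 5×7×11 = 385
triangle coeff Δ(2,3,5) = 1/2310
Σ_t [0,0]: t=0:+1/144 = 1/144
(3j)²=10/231 [(2 3 5; 0 0 0)], sign=-1
Σ_t [0,0]: t=0:+1/4320 = 1/4320
(3j)²=2/55 [(2 3 5; -1 -3 4)], sign=-1
⇒ 4πI² = 20/33
I = (+1)√(20/33/(4π)) = 0.21961050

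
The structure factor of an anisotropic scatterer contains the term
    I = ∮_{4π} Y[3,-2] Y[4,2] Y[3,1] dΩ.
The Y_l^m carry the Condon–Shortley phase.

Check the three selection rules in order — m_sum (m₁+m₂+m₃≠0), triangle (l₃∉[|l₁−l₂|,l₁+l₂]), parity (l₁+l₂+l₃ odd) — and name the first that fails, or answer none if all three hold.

m_sum

azimuthal sum: -2 + 2 + 1 = 1  ✗
1 ≤ 3 ≤ 7 (triangle on l)
L = 3 + 4 + 3 = 10 (even)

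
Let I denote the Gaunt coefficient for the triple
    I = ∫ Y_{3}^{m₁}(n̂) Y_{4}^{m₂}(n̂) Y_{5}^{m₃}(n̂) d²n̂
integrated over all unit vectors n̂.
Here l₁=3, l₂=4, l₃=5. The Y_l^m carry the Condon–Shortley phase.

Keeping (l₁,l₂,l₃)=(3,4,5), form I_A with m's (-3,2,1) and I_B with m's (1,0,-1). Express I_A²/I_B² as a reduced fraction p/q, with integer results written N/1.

Shared (l₁,l₂,l₃)=(3,4,5): N and (l;000)² cancel in I_A²/I_B².
A: Δ = 2!·4!·6!/13! = 1/180180; Racah Σ t=2..2: t=2:+1/2304 = 1/2304; ⇒ 3j(3 4 5; -3 2 1)² = 75/4004, sgn +1
B: Δ = 2!·4!·6!/13! = 1/180180; Racah Σ t=0..2: t=0:+1/384 t=1:−1/216 t=2:+1/2304 = -11/6912; ⇒ 3j(3 4 5; 1 0 -1)² = 11/1638, sgn -1
I_A²/I_B² = (75/4004)/(11/1638) = 675/242

675/242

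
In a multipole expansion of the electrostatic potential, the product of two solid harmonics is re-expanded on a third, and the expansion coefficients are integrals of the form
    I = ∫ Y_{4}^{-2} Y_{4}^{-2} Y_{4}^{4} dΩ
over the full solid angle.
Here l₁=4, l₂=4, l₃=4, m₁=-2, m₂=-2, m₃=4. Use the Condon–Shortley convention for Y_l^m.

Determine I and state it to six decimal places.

0.190983

m-sum 0 ✓  L=12 even ✓  0≤4≤8 ✓
Π(2lᵢ+1) = 9×9×9 = 729
triangle coeff Δ(4,4,4) = 1/450450
Σ_t [0,4]: t=0:+1/13824 t=1:−1/216 t=2:+1/64 t=3:−1/216 t=4:+1/13824 = 5/768
(3j)²=18/1001 [(4 4 4; 0 0 0)], sign=+1
Σ_t [2,2]: t=2:+1/2304 = 1/2304
(3j)²=5/143 [(4 4 4; -2 -2 4)], sign=+1
⇒ 4πI² = 65610/143143
I = (+1)√(65610/143143/(4π)) = 0.19098314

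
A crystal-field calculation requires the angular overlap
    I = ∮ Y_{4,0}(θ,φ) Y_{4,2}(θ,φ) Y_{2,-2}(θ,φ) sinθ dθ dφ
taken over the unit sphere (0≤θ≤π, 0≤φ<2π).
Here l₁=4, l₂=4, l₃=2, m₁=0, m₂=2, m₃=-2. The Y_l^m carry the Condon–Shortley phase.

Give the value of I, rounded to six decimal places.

Rules hold: Σm=0, L=10 even, 0≤2≤8.
N = 9·9·5 = 405
Δ = 6!·2!·2!/11! = 1/13860
Racah Σ t=2..4: t=2:+1/192 t=3:−1/36 t=4:+1/192 = -5/288
⇒ 3j(4 4 2; 0 0 0)² = 20/693, sgn -1
Racah Σ t=4..4: t=4:+1/192 = 1/192
⇒ 3j(4 4 2; 0 2 -2)² = 3/77, sgn +1
4πI² = N·(3j₀)²·(3jₘ)² = 2700/5929
I = -1·√(0.455389/4π) = -0.19036462

-0.190365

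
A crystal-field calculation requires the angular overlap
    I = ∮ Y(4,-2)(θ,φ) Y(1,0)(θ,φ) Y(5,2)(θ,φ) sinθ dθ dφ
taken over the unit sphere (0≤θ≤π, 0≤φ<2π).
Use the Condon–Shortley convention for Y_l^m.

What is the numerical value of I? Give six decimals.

0.225034

Rules hold: Σm=0, L=10 even, 3≤5≤5.
N = 9·3·11 = 297
Δ = 0!·8!·2!/11! = 1/495
Racah Σ t=0..0: t=0:+1/576 = 1/576
⇒ 3j(4 1 5; 0 0 0)² = 5/99, sgn -1
Racah Σ t=0..0: t=0:+1/1440 = 1/1440
⇒ 3j(4 1 5; -2 0 2)² = 7/165, sgn -1
4πI² = N·(3j₀)²·(3jₘ)² = 7/11
I = +1·√(0.636364/4π) = 0.22503380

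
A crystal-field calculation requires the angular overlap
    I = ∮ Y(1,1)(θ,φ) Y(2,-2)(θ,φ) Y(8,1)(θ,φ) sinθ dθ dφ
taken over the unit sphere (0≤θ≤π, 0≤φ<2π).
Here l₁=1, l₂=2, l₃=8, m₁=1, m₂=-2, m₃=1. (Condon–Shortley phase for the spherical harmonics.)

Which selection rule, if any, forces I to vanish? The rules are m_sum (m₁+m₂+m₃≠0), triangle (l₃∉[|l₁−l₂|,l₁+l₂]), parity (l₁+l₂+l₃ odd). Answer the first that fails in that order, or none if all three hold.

m₁+m₂+m₃ = 1 − 2 + 1 = 0  ✓
triangle: |1−2|=1 ≤ l₃=8 ≤ 1+2=3  ✗
parity: l₁+l₂+l₃ = 11 is odd

triangle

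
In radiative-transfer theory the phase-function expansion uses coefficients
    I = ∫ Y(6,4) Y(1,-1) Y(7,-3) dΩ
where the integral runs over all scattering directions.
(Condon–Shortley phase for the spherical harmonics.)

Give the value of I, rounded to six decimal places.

Rules hold: Σm=0, L=14 even, 5≤7≤7.
N = 13·3·15 = 585
Δ = 0!·12!·2!/15! = 1/1365
Racah Σ t=0..0: t=0:+1/518400 = 1/518400
⇒ 3j(6 1 7; 0 0 0)² = 7/195, sgn -1
Racah Σ t=0..0: t=0:+1/14515200 = 1/14515200
⇒ 3j(6 1 7; 4 -1 -3)² = 2/455, sgn +1
4πI² = N·(3j₀)²·(3jₘ)² = 6/65
I = -1·√(0.0923077/4π) = -0.08570655

-0.085707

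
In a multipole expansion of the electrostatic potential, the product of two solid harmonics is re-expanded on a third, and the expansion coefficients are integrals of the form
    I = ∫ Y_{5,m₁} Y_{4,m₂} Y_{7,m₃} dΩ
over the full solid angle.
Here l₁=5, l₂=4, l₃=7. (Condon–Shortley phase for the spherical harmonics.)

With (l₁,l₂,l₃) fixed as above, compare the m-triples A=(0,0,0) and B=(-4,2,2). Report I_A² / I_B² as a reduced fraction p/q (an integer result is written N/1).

Shared (l₁,l₂,l₃)=(5,4,7): N and (l;000)² cancel in I_A²/I_B².
A: Δ = 2!·8!·6!/17! = 1/6126120; Racah Σ t=0..2: t=0:+1/69120 t=1:−1/20736 t=2:+1/69120 = -1/51840; ⇒ 3j(5 4 7; 0 0 0)² = 280/21879, sgn +1
B: Δ = 2!·8!·6!/17! = 1/6126120; Racah Σ t=1..2: t=1:−1/4838400 t=2:+1/483840 = 1/537600; ⇒ 3j(5 4 7; -4 2 2)² = 2187/170170, sgn -1
I_A²/I_B² = (280/21879)/(2187/170170) = 19600/19683

19600/19683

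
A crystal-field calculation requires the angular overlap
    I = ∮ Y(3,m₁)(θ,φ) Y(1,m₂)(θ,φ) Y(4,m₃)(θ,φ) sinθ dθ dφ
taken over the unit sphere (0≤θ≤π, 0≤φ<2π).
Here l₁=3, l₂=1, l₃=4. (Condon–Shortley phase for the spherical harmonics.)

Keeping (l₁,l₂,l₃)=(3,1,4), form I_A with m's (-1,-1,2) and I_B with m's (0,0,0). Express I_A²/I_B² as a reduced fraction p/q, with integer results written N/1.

15/16

Shared (l₁,l₂,l₃)=(3,1,4): N and (l;000)² cancel in I_A²/I_B².
A: Δ = 0!·6!·2!/9! = 1/252; Racah Σ t=0..0: t=0:+1/96 = 1/96; ⇒ 3j(3 1 4; -1 -1 2)² = 5/84, sgn +1
B: Δ = 0!·6!·2!/9! = 1/252; Racah Σ t=0..0: t=0:+1/36 = 1/36; ⇒ 3j(3 1 4; 0 0 0)² = 4/63, sgn +1
I_A²/I_B² = (5/84)/(4/63) = 15/16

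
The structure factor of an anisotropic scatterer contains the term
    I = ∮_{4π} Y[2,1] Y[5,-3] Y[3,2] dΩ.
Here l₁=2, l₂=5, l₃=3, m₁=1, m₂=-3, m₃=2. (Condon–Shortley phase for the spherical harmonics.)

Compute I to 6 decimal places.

Rules hold: Σm=0, L=10 even, 3≤3≤7.
N = 5·11·7 = 385
Δ = 4!·0!·6!/11! = 1/2310
Racah Σ t=2..2: t=2:+1/144 = 1/144
⇒ 3j(2 5 3; 0 0 0)² = 10/231, sgn -1
Racah Σ t=1..1: t=1:−1/720 = -1/720
⇒ 3j(2 5 3; 1 -3 2)² = 8/165, sgn +1
4πI² = N·(3j₀)²·(3jₘ)² = 80/99
I = -1·√(0.808081/4π) = -0.25358436

-0.253584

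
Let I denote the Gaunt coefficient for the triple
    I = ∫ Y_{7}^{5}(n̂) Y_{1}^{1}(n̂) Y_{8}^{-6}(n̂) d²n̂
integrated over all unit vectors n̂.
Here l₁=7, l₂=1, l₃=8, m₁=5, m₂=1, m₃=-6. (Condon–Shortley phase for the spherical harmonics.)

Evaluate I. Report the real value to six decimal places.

0.291881

Checks pass: Σm=0; 16 even; l₃=8∈[6,8].
(2·7+1)(2·1+1)(2·8+1) = 765
Δ: 0! 14! 2! / 17! → 1/2040
sum: t=0:+1/25401600 = 1/25401600
3j²(7 1 8; 0 0 0) = Δ·Π!·Σ² = 8/255  (sign +1)
sum: t=0:+1/1916006400 = 1/1916006400
3j²(7 1 8; 5 1 -6) = Δ·Π!·Σ² = 91/2040  (sign +1)
combine: 4πI² = 765·8/255·91/2040 = 91/85
take √, sign +1: I = 0.29188132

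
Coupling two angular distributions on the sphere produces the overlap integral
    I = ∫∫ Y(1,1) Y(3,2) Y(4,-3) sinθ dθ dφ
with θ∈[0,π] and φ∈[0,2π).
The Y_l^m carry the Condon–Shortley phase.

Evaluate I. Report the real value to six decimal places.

Checks pass: Σm=0; 8 even; l₃=4∈[2,4].
(2·1+1)(2·3+1)(2·4+1) = 189
Δ: 0! 2! 6! / 9! → 1/252
sum: t=0:+1/36 = 1/36
3j²(1 3 4; 0 0 0) = Δ·Π!·Σ² = 4/63  (sign +1)
sum: t=0:+1/240 = 1/240
3j²(1 3 4; 1 2 -3) = Δ·Π!·Σ² = 1/12  (sign -1)
combine: 4πI² = 189·4/63·1/12 = 1/1
take √, sign -1: I = -0.28209479

-0.282095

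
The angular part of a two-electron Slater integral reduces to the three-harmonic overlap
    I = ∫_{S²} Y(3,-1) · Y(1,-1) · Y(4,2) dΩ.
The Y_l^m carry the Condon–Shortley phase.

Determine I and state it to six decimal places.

0.238414

Rules hold: Σm=0, L=8 even, 2≤4≤4.
N = 7·3·9 = 189
Δ = 0!·6!·2!/9! = 1/252
Racah Σ t=0..0: t=0:+1/36 = 1/36
⇒ 3j(3 1 4; 0 0 0)² = 4/63, sgn +1
Racah Σ t=0..0: t=0:+1/96 = 1/96
⇒ 3j(3 1 4; -1 -1 2)² = 5/84, sgn +1
4πI² = N·(3j₀)²·(3jₘ)² = 5/7
I = +1·√(0.714286/4π) = 0.23841361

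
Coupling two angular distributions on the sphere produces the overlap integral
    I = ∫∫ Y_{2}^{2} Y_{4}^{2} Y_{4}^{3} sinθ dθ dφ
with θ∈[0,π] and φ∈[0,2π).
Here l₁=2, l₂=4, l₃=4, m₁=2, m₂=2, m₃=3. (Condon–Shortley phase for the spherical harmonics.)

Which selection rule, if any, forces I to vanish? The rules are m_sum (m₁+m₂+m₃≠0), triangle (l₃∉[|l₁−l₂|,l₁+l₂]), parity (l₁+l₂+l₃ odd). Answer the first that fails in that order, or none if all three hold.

m_sum

azimuthal sum: 2 + 2 + 3 = 7  ✗
2 ≤ 4 ≤ 6 (triangle on l)
L = 2 + 4 + 4 = 10 (even)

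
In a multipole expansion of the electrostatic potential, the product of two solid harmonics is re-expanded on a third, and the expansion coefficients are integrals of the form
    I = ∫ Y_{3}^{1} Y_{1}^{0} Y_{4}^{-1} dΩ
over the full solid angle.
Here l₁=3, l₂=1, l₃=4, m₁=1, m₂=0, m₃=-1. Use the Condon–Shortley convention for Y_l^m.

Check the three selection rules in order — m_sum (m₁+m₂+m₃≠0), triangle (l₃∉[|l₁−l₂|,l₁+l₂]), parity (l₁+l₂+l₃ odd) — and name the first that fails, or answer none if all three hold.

none

Σmᵢ = 0  ✓
l₃∈[|l₁−l₂|,l₁+l₂]=[2,4], have l₃=4  ✓
Σlᵢ = 8 ⇒ even  ✓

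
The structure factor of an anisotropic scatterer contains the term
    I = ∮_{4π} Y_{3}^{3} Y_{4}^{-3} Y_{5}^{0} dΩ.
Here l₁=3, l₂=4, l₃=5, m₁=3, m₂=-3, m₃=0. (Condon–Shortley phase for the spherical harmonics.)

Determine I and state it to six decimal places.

Checks pass: Σm=0; 12 even; l₃=5∈[1,7].
(2·3+1)(2·4+1)(2·5+1) = 693
Δ: 2! 4! 6! / 13! → 1/180180
sum: t=0:+1/576 t=1:−1/144 t=2:+1/576 = -1/288
3j²(3 4 5; 0 0 0) = Δ·Π!·Σ² = 20/1001  (sign +1)
sum: t=0:+1/5760 = 1/5760
3j²(3 4 5; 3 -3 0) = Δ·Π!·Σ² = 5/572  (sign -1)
combine: 4πI² = 693·20/1001·5/572 = 225/1859
take √, sign -1: I = -0.09814013

-0.098140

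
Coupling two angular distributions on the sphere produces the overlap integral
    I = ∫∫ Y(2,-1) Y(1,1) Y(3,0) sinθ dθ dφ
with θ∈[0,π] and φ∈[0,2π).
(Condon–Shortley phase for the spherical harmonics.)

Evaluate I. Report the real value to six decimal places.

Rules hold: Σm=0, L=6 even, 1≤3≤3.
N = 5·3·7 = 105
Δ = 0!·4!·2!/7! = 1/105
Racah Σ t=0..0: t=0:+1/4 = 1/4
⇒ 3j(2 1 3; 0 0 0)² = 3/35, sgn -1
Racah Σ t=0..0: t=0:+1/12 = 1/12
⇒ 3j(2 1 3; -1 1 0)² = 1/35, sgn -1
4πI² = N·(3j₀)²·(3jₘ)² = 9/35
I = +1·√(0.257143/4π) = 0.14304817

0.143048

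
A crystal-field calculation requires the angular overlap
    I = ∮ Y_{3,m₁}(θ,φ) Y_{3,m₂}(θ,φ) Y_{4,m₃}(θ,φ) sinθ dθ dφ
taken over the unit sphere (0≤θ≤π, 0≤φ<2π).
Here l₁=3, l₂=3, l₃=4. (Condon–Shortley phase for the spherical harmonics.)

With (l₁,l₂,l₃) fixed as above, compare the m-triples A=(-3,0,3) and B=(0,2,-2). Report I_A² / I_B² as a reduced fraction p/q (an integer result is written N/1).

21/1

l's match ⇒ only the (l;m) 3-j factors differ between A and B.
A: triangle coeff Δ(3,3,4) = 1/34650; Σ_t [2,2]: t=2:+1/288 = 1/288; (3j)²=1/22 [(3 3 4; -3 0 3)], sign=-1
B: triangle coeff Δ(3,3,4) = 1/34650; Σ_t [1,2]: t=1:−1/96 t=2:+1/72 = 1/288; (3j)²=1/462 [(3 3 4; 0 2 -2)], sign=+1
I_A²/I_B² = (1/22)/(1/462) = 21/1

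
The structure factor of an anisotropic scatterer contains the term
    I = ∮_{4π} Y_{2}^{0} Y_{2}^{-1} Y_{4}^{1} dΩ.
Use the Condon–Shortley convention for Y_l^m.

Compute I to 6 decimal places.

-0.220728

Rules hold: Σm=0, L=8 even, 0≤4≤4.
N = 5·5·9 = 225
Δ = 0!·4!·4!/9! = 1/630
Racah Σ t=0..0: t=0:+1/16 = 1/16
⇒ 3j(2 2 4; 0 0 0)² = 2/35, sgn +1
Racah Σ t=0..0: t=0:+1/24 = 1/24
⇒ 3j(2 2 4; 0 -1 1)² = 1/21, sgn -1
4πI² = N·(3j₀)²·(3jₘ)² = 30/49
I = -1·√(0.612245/4π) = -0.22072812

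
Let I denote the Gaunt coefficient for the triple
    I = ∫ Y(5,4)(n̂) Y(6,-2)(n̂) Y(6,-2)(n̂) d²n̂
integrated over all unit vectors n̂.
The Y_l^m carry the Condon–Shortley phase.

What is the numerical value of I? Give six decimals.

0.000000

L=17 odd ⇒ parity kills the (l;000) factor ⇒ I = 0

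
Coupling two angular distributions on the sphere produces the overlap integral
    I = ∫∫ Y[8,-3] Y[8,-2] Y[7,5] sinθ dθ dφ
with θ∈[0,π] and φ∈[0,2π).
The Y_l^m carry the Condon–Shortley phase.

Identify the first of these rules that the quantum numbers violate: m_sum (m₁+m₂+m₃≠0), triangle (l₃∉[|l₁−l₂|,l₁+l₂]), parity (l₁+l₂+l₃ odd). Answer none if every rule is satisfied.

m₁+m₂+m₃ = -3 − 2 + 5 = 0  ✓
triangle: |8−8|=0 ≤ l₃=7 ≤ 8+8=16  ✓
parity: l₁+l₂+l₃ = 23 is odd  ✗

parity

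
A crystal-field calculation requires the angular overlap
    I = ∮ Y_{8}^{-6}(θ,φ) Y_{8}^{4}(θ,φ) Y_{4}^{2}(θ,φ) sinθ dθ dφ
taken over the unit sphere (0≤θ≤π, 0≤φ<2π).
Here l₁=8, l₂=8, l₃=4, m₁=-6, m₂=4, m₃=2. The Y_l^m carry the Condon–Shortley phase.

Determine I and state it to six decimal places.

m-sum 0 ✓  L=20 even ✓  0≤4≤16 ✓
Π(2lᵢ+1) = 17×17×9 = 2601
triangle coeff Δ(8,8,4) = 1/185175900
Σ_t [4,8]: t=4:+1/557383680 t=5:−1/21772800 t=6:+1/8294400 t=7:−1/21772800 t=8:+1/557383680 = 1/30965760
(3j)²=36/4199 [(8 8 4; 0 0 0)], sign=+1
Σ_t [10,12]: t=10:+1/696729600 t=11:−1/1437004800 t=12:+1/45984153600 = 1/1313832960
(3j)²=35/3876 [(8 8 4; -6 4 2)], sign=+1
⇒ 4πI² = 945/4693
I = (+1)√(945/4693/(4π)) = 0.12658601

0.126586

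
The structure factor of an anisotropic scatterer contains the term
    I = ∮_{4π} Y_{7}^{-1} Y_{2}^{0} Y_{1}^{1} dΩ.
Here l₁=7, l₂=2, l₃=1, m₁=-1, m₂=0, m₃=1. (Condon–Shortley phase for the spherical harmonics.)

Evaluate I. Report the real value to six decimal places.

0.000000

|7−2|≤1≤7+2 violated ⇒ I = 0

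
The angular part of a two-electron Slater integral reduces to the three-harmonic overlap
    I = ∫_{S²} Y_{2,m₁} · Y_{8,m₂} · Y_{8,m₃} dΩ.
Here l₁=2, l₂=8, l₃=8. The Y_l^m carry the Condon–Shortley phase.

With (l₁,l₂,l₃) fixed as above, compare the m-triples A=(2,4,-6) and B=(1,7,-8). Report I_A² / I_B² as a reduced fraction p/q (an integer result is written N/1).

Shared (l₁,l₂,l₃)=(2,8,8): N and (l;000)² cancel in I_A²/I_B².
A: Δ = 2!·2!·14!/19! = 1/348840; Racah Σ t=0..0: t=0:+1/3832012800 = 1/3832012800; ⇒ 3j(2 8 8; 2 4 -6)² = 91/9690, sgn +1
B: Δ = 2!·2!·14!/19! = 1/348840; Racah Σ t=1..1: t=1:−1/174356582400 = -1/174356582400; ⇒ 3j(2 8 8; 1 7 -8)² = 5/323, sgn -1
I_A²/I_B² = (91/9690)/(5/323) = 91/150

91/150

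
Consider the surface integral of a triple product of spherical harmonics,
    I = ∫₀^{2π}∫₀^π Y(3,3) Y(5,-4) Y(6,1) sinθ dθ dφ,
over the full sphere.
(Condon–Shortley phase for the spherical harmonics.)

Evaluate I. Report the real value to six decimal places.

m-sum 0 ✓  L=14 even ✓  2≤6≤8 ✓
Π(2lᵢ+1) = 7×11×13 = 1001
triangle coeff Δ(3,5,6) = 1/675675
Σ_t [0,2]: t=0:+1/8640 t=1:−1/2304 t=2:+1/8640 = -7/34560
(3j)²=7/429 [(3 5 6; 0 0 0)], sign=-1
Σ_t [0,0]: t=0:+1/241920 = 1/241920
(3j)²=4/1001 [(3 5 6; 3 -4 1)], sign=-1
⇒ 4πI² = 28/429
I = (+1)√(28/429/(4π)) = 0.07206849

0.072068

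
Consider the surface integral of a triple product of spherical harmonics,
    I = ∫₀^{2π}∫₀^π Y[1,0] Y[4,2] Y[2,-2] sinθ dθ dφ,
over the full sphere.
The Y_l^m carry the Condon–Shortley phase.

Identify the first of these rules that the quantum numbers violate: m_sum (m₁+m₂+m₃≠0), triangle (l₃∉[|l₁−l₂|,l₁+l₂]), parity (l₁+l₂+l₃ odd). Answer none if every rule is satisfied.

triangle

azimuthal sum: 0 + 2 − 2 = 0  ✓
3 ≤ 2 ≤ 5 (triangle on l)  ✗
L = 1 + 4 + 2 = 7 (odd)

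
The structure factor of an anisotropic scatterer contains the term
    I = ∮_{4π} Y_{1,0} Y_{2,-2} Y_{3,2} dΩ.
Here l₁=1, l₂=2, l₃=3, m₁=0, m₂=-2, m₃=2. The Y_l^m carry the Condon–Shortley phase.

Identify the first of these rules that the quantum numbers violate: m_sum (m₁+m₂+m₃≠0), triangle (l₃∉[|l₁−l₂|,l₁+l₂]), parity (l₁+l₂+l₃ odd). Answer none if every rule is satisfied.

Σmᵢ = 0  ✓
l₃∈[|l₁−l₂|,l₁+l₂]=[1,3], have l₃=3  ✓
Σlᵢ = 6 ⇒ even  ✓

none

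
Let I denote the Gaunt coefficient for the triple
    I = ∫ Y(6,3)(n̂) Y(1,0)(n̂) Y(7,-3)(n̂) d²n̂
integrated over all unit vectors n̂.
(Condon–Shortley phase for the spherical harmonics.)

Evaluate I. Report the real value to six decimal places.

m-sum 0 ✓  L=14 even ✓  5≤7≤7 ✓
Π(2lᵢ+1) = 13×3×15 = 585
triangle coeff Δ(6,1,7) = 1/1365
Σ_t [0,0]: t=0:+1/518400 = 1/518400
(3j)²=7/195 [(6 1 7; 0 0 0)], sign=-1
Σ_t [0,0]: t=0:+1/2177280 = 1/2177280
(3j)²=8/273 [(6 1 7; 3 0 -3)], sign=+1
⇒ 4πI² = 8/13
I = (-1)√(8/13/(4π)) = -0.22129336

-0.221293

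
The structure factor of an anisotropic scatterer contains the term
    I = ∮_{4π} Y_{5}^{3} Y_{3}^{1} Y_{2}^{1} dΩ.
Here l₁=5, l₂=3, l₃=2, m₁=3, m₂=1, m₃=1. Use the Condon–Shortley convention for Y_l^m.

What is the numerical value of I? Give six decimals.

3 + 1 + 1 = 5 ≠ 0: azimuthal integral kills it; I = 0

0.000000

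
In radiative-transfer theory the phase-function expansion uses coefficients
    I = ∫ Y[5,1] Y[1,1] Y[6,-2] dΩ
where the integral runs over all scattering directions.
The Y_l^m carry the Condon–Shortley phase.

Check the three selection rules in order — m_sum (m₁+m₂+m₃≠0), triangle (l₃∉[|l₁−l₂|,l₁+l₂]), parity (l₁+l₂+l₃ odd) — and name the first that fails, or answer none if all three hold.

azimuthal sum: 1 + 1 − 2 = 0  ✓
4 ≤ 6 ≤ 6 (triangle on l)  ✓
L = 5 + 1 + 6 = 12 (even)  ✓

none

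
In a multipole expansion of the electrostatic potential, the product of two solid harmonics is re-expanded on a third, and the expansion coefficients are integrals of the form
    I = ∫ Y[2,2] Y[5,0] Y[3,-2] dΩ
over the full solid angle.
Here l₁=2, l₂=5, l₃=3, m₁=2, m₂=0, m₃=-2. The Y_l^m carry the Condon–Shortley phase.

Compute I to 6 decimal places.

0.053579

Rules hold: Σm=0, L=10 even, 3≤3≤7.
N = 5·11·7 = 385
Δ = 4!·0!·6!/11! = 1/2310
Racah Σ t=2..2: t=2:+1/144 = 1/144
⇒ 3j(2 5 3; 0 0 0)² = 10/231, sgn -1
Racah Σ t=0..0: t=0:+1/2880 = 1/2880
⇒ 3j(2 5 3; 2 0 -2)² = 1/462, sgn -1
4πI² = N·(3j₀)²·(3jₘ)² = 25/693
I = +1·√(0.036075/4π) = 0.05357948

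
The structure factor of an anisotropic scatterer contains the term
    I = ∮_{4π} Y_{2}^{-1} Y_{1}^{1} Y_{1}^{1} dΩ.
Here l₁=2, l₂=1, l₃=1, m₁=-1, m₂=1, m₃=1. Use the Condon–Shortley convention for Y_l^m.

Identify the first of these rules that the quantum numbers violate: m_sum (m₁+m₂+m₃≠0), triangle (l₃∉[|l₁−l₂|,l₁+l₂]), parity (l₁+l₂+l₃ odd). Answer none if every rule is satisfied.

m_sum

m₁+m₂+m₃ = -1 + 1 + 1 = 1  ✗
triangle: |2−1|=1 ≤ l₃=1 ≤ 2+1=3
parity: l₁+l₂+l₃ = 4 is even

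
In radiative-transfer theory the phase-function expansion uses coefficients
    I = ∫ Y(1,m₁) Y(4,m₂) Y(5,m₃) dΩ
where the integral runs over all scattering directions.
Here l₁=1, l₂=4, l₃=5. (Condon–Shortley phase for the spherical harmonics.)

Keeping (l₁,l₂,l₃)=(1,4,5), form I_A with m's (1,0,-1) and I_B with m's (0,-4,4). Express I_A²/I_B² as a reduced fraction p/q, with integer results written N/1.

l's match ⇒ only the (l;m) 3-j factors differ between A and B.
A: triangle coeff Δ(1,4,5) = 1/495; Σ_t [0,0]: t=0:+1/1152 = 1/1152; (3j)²=1/33 [(1 4 5; 1 0 -1)], sign=+1
B: triangle coeff Δ(1,4,5) = 1/495; Σ_t [0,0]: t=0:+1/40320 = 1/40320; (3j)²=1/55 [(1 4 5; 0 -4 4)], sign=-1
I_A²/I_B² = (1/33)/(1/55) = 5/3

5/3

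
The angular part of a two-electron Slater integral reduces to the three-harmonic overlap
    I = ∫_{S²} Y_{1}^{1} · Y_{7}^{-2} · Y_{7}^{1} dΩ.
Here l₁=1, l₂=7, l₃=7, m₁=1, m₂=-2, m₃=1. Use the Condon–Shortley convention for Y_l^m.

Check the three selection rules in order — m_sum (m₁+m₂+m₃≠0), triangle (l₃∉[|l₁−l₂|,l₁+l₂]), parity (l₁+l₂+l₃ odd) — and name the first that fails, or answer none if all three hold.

m₁+m₂+m₃ = 1 − 2 + 1 = 0  ✓
triangle: |1−7|=6 ≤ l₃=7 ≤ 1+7=8  ✓
parity: l₁+l₂+l₃ = 15 is odd  ✗

parity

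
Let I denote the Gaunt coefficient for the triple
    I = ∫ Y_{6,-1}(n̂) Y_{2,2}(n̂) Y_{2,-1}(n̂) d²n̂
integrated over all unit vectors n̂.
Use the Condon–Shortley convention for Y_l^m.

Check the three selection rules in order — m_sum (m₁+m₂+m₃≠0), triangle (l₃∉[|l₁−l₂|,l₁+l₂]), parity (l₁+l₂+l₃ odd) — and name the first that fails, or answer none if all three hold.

triangle

Σmᵢ = 0  ✓
l₃∈[|l₁−l₂|,l₁+l₂]=[4,8], have l₃=2  ✗
Σlᵢ = 10 ⇒ even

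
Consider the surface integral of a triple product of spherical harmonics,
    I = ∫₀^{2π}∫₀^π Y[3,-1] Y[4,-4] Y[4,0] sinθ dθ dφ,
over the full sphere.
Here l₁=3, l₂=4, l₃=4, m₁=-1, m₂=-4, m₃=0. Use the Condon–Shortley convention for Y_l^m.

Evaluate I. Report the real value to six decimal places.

Σmᵢ = -5 ≠ 0, so the φ-integral vanishes; I = 0

0.000000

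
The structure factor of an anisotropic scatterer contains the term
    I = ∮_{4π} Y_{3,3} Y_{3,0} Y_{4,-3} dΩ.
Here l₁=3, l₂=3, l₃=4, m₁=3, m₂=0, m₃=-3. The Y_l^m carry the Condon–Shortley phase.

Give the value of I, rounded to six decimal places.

0.203551

m-sum 0 ✓  L=10 even ✓  0≤4≤6 ✓
Π(2lᵢ+1) = 7×7×9 = 441
triangle coeff Δ(3,3,4) = 1/34650
Σ_t [0,2]: t=0:+1/72 t=1:−1/16 t=2:+1/72 = -5/144
(3j)²=2/77 [(3 3 4; 0 0 0)], sign=-1
Σ_t [0,0]: t=0:+1/288 = 1/288
(3j)²=1/22 [(3 3 4; 3 0 -3)], sign=-1
⇒ 4πI² = 63/121
I = (+1)√(63/121/(4π)) = 0.20355073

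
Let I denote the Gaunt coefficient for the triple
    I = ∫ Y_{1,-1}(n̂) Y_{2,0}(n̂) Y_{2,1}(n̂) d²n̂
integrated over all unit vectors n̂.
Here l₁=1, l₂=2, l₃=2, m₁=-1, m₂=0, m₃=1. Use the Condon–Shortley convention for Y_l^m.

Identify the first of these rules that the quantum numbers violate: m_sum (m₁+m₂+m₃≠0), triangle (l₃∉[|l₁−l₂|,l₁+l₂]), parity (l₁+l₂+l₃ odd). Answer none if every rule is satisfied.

azimuthal sum: -1 + 0 + 1 = 0  ✓
1 ≤ 2 ≤ 3 (triangle on l)  ✓
L = 1 + 2 + 2 = 5 (odd)  ✗

parity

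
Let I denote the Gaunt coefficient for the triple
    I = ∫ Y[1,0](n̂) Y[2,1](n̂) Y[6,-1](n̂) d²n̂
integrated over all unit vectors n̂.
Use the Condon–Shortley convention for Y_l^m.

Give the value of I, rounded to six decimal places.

0.000000

|1−2|≤6≤1+2 violated ⇒ I = 0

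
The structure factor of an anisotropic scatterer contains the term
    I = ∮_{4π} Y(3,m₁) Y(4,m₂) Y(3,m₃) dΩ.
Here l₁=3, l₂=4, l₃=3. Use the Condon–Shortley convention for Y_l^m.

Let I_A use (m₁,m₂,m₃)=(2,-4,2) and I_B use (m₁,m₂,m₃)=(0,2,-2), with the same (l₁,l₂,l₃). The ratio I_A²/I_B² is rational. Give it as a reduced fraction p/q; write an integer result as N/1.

70/3

Same 3,4,3: normalisation and zero-m 3j drop out of the ratio.
A: Δ: 4! 2! 4! / 11! → 1/34650; sum: t=0:+1/576 = 1/576; 3j²(3 4 3; 2 -4 2) = Δ·Π!·Σ² = 5/99  (sign -1)
B: Δ: 4! 2! 4! / 11! → 1/34650; sum: t=2:+1/96 t=3:−1/72 = -1/288; 3j²(3 4 3; 0 2 -2) = Δ·Π!·Σ² = 1/462  (sign +1)
I_A²/I_B² = (5/99)/(1/462) = 70/3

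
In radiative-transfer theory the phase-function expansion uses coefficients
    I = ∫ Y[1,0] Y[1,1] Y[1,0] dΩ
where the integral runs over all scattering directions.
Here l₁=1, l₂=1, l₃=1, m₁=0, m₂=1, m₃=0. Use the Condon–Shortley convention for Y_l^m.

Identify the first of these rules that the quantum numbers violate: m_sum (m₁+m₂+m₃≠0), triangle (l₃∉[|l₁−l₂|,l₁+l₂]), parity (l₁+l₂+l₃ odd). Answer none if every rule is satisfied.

m_sum

m₁+m₂+m₃ = 0 + 1 + 0 = 1  ✗
triangle: |1−1|=0 ≤ l₃=1 ≤ 1+1=2
parity: l₁+l₂+l₃ = 3 is odd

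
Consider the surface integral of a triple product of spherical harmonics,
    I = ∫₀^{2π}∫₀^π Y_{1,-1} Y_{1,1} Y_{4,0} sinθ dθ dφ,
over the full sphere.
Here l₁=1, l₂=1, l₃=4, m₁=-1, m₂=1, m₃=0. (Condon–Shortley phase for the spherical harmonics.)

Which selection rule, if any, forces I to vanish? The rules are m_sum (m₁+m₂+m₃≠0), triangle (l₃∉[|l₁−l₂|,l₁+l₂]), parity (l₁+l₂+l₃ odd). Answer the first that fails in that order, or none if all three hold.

triangle

Σmᵢ = 0  ✓
l₃∈[|l₁−l₂|,l₁+l₂]=[0,2], have l₃=4  ✗
Σlᵢ = 6 ⇒ even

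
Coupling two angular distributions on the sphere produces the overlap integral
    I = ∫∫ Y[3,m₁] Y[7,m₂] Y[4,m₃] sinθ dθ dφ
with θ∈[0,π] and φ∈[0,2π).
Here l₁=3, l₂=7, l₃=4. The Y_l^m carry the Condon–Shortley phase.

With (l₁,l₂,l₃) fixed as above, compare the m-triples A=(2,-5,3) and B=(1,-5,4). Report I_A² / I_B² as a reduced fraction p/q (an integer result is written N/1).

16/5

Same 3,7,4: normalisation and zero-m 3j drop out of the ratio.
A: Δ: 6! 0! 8! / 15! → 1/45045; sum: t=1:−1/604800 = -1/604800; 3j²(3 7 4; 2 -5 3) = Δ·Π!·Σ² = 16/455  (sign +1)
B: Δ: 6! 0! 8! / 15! → 1/45045; sum: t=2:+1/1935360 = 1/1935360; 3j²(3 7 4; 1 -5 4) = Δ·Π!·Σ² = 1/91  (sign +1)
I_A²/I_B² = (16/455)/(1/91) = 16/5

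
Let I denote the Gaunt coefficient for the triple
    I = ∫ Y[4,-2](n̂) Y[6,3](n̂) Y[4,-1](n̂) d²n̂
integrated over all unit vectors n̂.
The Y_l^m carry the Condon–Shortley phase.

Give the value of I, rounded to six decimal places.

Checks pass: Σm=0; 14 even; l₃=4∈[2,10].
(2·4+1)(2·6+1)(2·4+1) = 1053
Δ: 6! 2! 6! / 15! → 1/1261260
sum: t=2:+1/4608 t=3:−1/1296 t=4:+1/4608 = -7/20736
3j²(4 6 4; 0 0 0) = Δ·Π!·Σ² = 20/1287  (sign -1)
sum: t=4:+1/11520 t=5:−1/5760 t=6:+1/51840 = -7/103680
3j²(4 6 4; -2 3 -1) = Δ·Π!·Σ² = 7/858  (sign +1)
combine: 4πI² = 1053·20/1287·7/858 = 210/1573
take √, sign -1: I = -0.10307192

-0.103072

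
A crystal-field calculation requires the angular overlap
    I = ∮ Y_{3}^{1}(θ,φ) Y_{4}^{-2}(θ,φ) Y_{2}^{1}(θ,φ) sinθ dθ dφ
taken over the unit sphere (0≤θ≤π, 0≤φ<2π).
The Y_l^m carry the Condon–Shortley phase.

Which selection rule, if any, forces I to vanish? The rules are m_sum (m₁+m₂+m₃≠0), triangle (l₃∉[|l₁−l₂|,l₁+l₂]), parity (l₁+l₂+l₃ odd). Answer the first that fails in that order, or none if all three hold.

parity

azimuthal sum: 1 − 2 + 1 = 0  ✓
1 ≤ 2 ≤ 7 (triangle on l)  ✓
L = 3 + 4 + 2 = 9 (odd)  ✗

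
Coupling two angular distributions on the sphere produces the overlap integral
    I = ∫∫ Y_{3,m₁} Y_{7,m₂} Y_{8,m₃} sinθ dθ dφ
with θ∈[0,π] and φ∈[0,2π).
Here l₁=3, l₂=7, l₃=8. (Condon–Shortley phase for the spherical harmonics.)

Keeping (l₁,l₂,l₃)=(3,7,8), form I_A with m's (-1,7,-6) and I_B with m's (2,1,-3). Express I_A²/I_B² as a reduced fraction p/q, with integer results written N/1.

8281/825

l's match ⇒ only the (l;m) 3-j factors differ between A and B.
A: triangle coeff Δ(3,7,8) = 1/5290740; Σ_t [2,2]: t=2:+1/3832012800 = 1/3832012800; (3j)²=91/9690 [(3 7 8; -1 7 -6)], sign=+1
B: triangle coeff Δ(3,7,8) = 1/5290740; Σ_t [0,1]: t=0:+1/11612160 t=1:−1/14515200 = 1/58060800; (3j)²=55/58786 [(3 7 8; 2 1 -3)], sign=-1
I_A²/I_B² = (91/9690)/(55/58786) = 8281/825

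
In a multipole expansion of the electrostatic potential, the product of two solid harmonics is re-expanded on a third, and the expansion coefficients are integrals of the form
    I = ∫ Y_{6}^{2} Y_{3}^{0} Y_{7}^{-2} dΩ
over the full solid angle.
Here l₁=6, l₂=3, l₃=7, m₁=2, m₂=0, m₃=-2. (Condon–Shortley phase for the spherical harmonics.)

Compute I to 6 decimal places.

Rules hold: Σm=0, L=16 even, 3≤7≤9.
N = 13·7·15 = 1365
Δ = 2!·10!·4!/17! = 1/2042040
Racah Σ t=0..2: t=0:+1/207360 t=1:−1/57600 t=2:+1/207360 = -1/129600
⇒ 3j(6 3 7; 0 0 0)² = 168/12155, sgn +1
Racah Σ t=0..2: t=0:+1/207360 t=1:−1/120960 t=2:+1/967680 = -1/414720
⇒ 3j(6 3 7; 2 0 -2)² = 21/4862, sgn +1
4πI² = N·(3j₀)²·(3jₘ)² = 37044/454597
I = +1·√(0.0814876/4π) = 0.08052685

0.080527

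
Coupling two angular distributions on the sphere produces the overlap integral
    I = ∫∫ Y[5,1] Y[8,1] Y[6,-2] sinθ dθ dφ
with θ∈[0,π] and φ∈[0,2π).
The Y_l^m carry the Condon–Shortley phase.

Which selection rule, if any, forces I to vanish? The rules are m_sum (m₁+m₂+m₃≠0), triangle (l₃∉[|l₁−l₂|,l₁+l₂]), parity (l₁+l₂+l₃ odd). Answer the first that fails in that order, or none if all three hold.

azimuthal sum: 1 + 1 − 2 = 0  ✓
3 ≤ 6 ≤ 13 (triangle on l)  ✓
L = 5 + 8 + 6 = 19 (odd)  ✗

parity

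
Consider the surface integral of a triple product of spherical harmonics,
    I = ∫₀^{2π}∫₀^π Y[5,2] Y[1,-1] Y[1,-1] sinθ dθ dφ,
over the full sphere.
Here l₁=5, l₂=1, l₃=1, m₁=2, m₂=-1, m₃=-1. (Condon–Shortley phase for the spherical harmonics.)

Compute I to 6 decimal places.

triangle: need 4≤l₃≤6, have 1; I=0

0.000000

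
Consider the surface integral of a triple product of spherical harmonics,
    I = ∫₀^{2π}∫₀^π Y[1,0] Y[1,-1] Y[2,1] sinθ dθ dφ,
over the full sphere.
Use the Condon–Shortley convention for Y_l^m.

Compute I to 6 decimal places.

m-sum 0 ✓  L=4 even ✓  0≤2≤2 ✓
Π(2lᵢ+1) = 3×3×5 = 45
triangle coeff Δ(1,1,2) = 1/30
Σ_t [0,0]: t=0:+1/1 = 1/1
(3j)²=2/15 [(1 1 2; 0 0 0)], sign=+1
Σ_t [0,0]: t=0:+1/2 = 1/2
(3j)²=1/10 [(1 1 2; 0 -1 1)], sign=-1
⇒ 4πI² = 3/5
I = (-1)√(3/5/(4π)) = -0.21850969

-0.218510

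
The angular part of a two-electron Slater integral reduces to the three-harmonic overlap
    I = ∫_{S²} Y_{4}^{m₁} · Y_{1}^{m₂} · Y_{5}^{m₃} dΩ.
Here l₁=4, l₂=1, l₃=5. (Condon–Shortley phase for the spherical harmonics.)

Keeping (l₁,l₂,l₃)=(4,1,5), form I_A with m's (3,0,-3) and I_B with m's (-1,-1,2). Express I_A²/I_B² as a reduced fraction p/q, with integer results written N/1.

16/21

Shared (l₁,l₂,l₃)=(4,1,5): N and (l;000)² cancel in I_A²/I_B².
A: Δ = 0!·8!·2!/11! = 1/495; Racah Σ t=0..0: t=0:+1/5040 = 1/5040; ⇒ 3j(4 1 5; 3 0 -3)² = 16/495, sgn +1
B: Δ = 0!·8!·2!/11! = 1/495; Racah Σ t=0..0: t=0:+1/1440 = 1/1440; ⇒ 3j(4 1 5; -1 -1 2)² = 7/165, sgn -1
I_A²/I_B² = (16/495)/(7/165) = 16/21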